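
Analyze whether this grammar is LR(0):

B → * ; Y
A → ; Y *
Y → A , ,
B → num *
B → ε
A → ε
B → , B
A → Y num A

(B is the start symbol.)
Augment with B' → B and build the canonical LR(0) collection (I0 = CLOSURE({[B' → . B]}), then GOTO on every symbol after a dot until no new states appear). It has 18 states:
  I0: { [B → . * ; Y], [B → . , B], [B → . num *], [B → .], [B' → . B] }  — shift, reduce
  I1: { [B → * . ; Y] }  — shift
  I2: { [B → , . B], [B → . * ; Y], [B → . , B], [B → . num *], [B → .] }  — shift, reduce
  I3: { [B' → B .] }  — accept
  I4: { [B → num . *] }  — shift
  I5: { [B → num * .] }  — reduce
  I6: { [B → , B .] }  — reduce
  I7: { [A → . ; Y *], [A → . Y num A], [A → .], [B → * ; . Y], [Y → . A , ,] }  — shift, reduce
  I8: { [A → . ; Y *], [A → . Y num A], [A → .], [A → ; . Y *], [Y → . A , ,] }  — shift, reduce
  I9: { [Y → A . , ,] }  — shift
  I10: { [A → Y . num A], [B → * ; Y .] }  — shift, reduce
  I11: { [A → . ; Y *], [A → . Y num A], [A → .], [A → Y num . A], [Y → . A , ,] }  — shift, reduce
  I12: { [A → Y num A .], [Y → A . , ,] }  — shift, reduce
  I13: { [A → Y . num A] }  — shift
  I14: { [Y → A , . ,] }  — shift
  I15: { [Y → A , , .] }  — reduce
  I16: { [A → ; Y . *], [A → Y . num A] }  — shift
  I17: { [A → ; Y * .] }  — reduce

Conflict in state I0:
  Shift-reduce conflict between [B → .] and [B → . * ; Y]
So the grammar is NOT LR(0).

Answer: No. Shift-reduce conflict between [B → .] and [B → . * ; Y]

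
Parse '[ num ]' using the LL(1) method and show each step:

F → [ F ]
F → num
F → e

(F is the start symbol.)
LL(1) parsing maintains a stack (initially the start symbol over $) and the input. At each step: if the stack top is a terminal, match it against the current input token; if it is a non-terminal N, replace it with the RHS of M[N, lookahead] (the unique production whose predict set contains the lookahead).

Stack is shown with the top on the left.

Stack    Input      Action
--------------------------
F $      [ num ] $  output F → [ F ]
[ F ] $  [ num ] $  match '['
F ] $    num ] $    output F → num
num ] $  num ] $    match 'num'
] $      ] $        match ']'
$        $          accept

The string is accepted.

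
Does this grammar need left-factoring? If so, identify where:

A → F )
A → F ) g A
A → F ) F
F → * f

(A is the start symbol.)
Left-factoring is needed when two productions for the same non-terminal
share a common prefix on the right-hand side.

Productions for A:
  A → F )
  A → F ) g A
  A → F ) F

Found common prefix 'F )' in productions for A

Answer: Yes, A has productions with common prefix 'F )'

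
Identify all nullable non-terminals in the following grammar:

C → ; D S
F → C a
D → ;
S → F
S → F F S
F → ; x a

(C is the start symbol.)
None

There are no ε-productions, so no non-terminal can derive ε.
No non-terminals are nullable.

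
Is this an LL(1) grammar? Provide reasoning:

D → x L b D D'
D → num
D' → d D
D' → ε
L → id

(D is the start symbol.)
Relevant sets:
  FOLLOW(D') = { $, 'd' }

For D:
  PREDICT(D → x L b D D') = { 'x' }
  PREDICT(D → num) = { 'num' }
For D':
  PREDICT(D' → d D) = { 'd' }
  PREDICT(D' → ε) = { $, 'd' }
L has a single production, so nothing to check there.

Conflict found: Predict set conflict for D': { 'd' }
The grammar is NOT LL(1).

Answer: No. Predict set conflict for D': { 'd' }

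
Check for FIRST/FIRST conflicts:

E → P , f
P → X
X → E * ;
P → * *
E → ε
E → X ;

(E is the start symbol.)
A FIRST/FIRST conflict occurs when two productions N → α and N → β for the same non-terminal have FIRST(α) ∩ FIRST(β) ≠ ∅ (with ε ∈ FIRST of a nullable right-hand side, so two nullable alternatives also conflict).

FIRST sets of the non-terminals at (or reachable through a nullable prefix from) the front of some alternative:
  FIRST(P) = { '*' }
  FIRST(X) = { '*' }

Productions for E:
  E → P , f: FIRST = { '*' }
  E → ε: FIRST = { ε }
  E → X ;: FIRST = { '*' }
Productions for P:
  P → X: FIRST = { '*' }
  P → * *: FIRST = { '*' }
X has only one production, so no FIRST/FIRST conflict is possible there.

Conflict for E: E → P , f and E → X ;
  Overlap: { '*' }
Conflict for P: P → X and P → * *
  Overlap: { '*' }

Answer: Yes. E → P ',' f / E → X ';' on { '*' }; P → X / P → '*' '*' on { '*' }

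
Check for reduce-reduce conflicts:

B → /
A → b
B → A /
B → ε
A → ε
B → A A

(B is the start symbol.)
Yes — I0: [A → .] vs [B → .]

A reduce-reduce conflict occurs when an LR(0) state has two complete items [A → α .] and [B → β .] — both call for a reduction, and with no lookahead the parser cannot choose between them.

Augment with B' → B and build the canonical LR(0) collection (I0 = CLOSURE({[B' → . B]}), then GOTO on every symbol after a dot until no new states appear). It has 7 states:
  I0: { [A → . b], [A → .], [B → . /], [B → . A /], [B → . A A], [B → .], [B' → . B] }  — shift, 2 reduces
  I1: { [B → / .] }  — reduce
  I2: { [A → . b], [A → .], [B → A . /], [B → A . A] }  — shift, reduce
  I3: { [B' → B .] }  — accept
  I4: { [A → b .] }  — reduce
  I5: { [B → A / .] }  — reduce
  I6: { [B → A A .] }  — reduce

I0 contains complete items [A → .], [B → .] — reduce-reduce conflict.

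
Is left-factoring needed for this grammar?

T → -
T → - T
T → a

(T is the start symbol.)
Left-factoring is needed when two productions for the same non-terminal
share a common prefix on the right-hand side.

Productions for T:
  T → -
  T → - T
  T → a

Found common prefix '-' in productions for T

Answer: Yes, T has productions with common prefix '-'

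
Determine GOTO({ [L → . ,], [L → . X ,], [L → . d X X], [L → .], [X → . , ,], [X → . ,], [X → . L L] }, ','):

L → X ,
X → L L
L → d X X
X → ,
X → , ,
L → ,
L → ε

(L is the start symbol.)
GOTO(I, ',') = CLOSURE({ [A → αX.β] : [A → α.Xβ] ∈ I, X = ',' })

Items with dot before ',', with the dot advanced:
  [L → . ,] → [L → , .]
  [X → . ,] → [X → , .]
  [X → . , ,] → [X → , . ,]
Closure adds nothing (no advanced item has the dot before a non-terminal).

GOTO = { [L → , .], [X → , . ,], [X → , .] }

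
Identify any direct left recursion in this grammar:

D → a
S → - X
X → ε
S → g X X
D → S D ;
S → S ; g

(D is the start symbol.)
Yes, S is left-recursive

Direct left recursion occurs when N → N α for some non-terminal N (the right-hand side begins with the left-hand side itself).

D → a: starts with a
S → - X: starts with '-'
X → ε: starts with ε
S → g X X: starts with g
D → S D ;: starts with S
S → S ; g: LEFT RECURSIVE (starts with S)

The grammar has direct left recursion on: S.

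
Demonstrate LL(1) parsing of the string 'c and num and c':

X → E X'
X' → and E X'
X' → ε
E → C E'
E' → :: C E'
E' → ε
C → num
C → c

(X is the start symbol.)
LL(1) parsing maintains a stack (initially the start symbol over $) and the input. At each step: if the stack top is a terminal, match it against the current input token; if it is a non-terminal N, replace it with the RHS of M[N, lookahead] (the unique production whose predict set contains the lookahead).

Stack is shown with the top on the left.

Stack        Input              Action
--------------------------------------
X $          c and num and c $  output X → E X'
E X' $       c and num and c $  output E → C E'
C E' X' $    c and num and c $  output C → c
c E' X' $    c and num and c $  match 'c'
E' X' $      and num and c $    output E' → ε
X' $         and num and c $    output X' → and E X'
and E X' $   and num and c $    match 'and'
E X' $       num and c $        output E → C E'
C E' X' $    num and c $        output C → num
num E' X' $  num and c $        match 'num'
E' X' $      and c $            output E' → ε
X' $         and c $            output X' → and E X'
and E X' $   and c $            match 'and'
E X' $       c $                output E → C E'
C E' X' $    c $                output C → c
c E' X' $    c $                match 'c'
E' X' $      $                  output E' → ε
X' $         $                  output X' → ε
$            $                  accept

The string is accepted.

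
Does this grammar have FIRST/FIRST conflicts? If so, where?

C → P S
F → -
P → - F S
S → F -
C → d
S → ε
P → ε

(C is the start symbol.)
No FIRST/FIRST conflicts.

A FIRST/FIRST conflict occurs when two productions N → α and N → β for the same non-terminal have FIRST(α) ∩ FIRST(β) ≠ ∅ (with ε ∈ FIRST of a nullable right-hand side, so two nullable alternatives also conflict).

FIRST sets of the non-terminals at (or reachable through a nullable prefix from) the front of some alternative:
  FIRST(P) = { '-', ε }
  FIRST(S) = { '-', ε }
  FIRST(F) = { '-' }

Productions for C:
  C → P S: FIRST = { '-', ε }
  C → d: FIRST = { 'd' }
Productions for P:
  P → - F S: FIRST = { '-' }
  P → ε: FIRST = { ε }
Productions for S:
  S → F -: FIRST = { '-' }
  S → ε: FIRST = { ε }
F has only one production, so no FIRST/FIRST conflict is possible there.

All alternatives of each non-terminal have pairwise disjoint FIRST sets.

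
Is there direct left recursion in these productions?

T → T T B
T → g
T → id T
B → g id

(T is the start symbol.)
Yes, T is left-recursive

Direct left recursion occurs when N → N α for some non-terminal N (the right-hand side begins with the left-hand side itself).

T → T T B: LEFT RECURSIVE (starts with T)
T → g: starts with g
T → id T: starts with id
B → g id: starts with g

The grammar has direct left recursion on: T.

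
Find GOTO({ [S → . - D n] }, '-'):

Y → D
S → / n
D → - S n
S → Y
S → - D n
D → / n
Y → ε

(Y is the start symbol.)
GOTO(I, '-') = CLOSURE({ [A → αX.β] : [A → α.Xβ] ∈ I, X = '-' })

Items with dot before '-', with the dot advanced:
  [S → . - D n] → [S → - . D n]
Closure of the advanced items:
  [S → - . D n] has the dot before D: add [D → . - S n], [D → . / n]

GOTO = { [D → . - S n], [D → . / n], [S → - . D n] }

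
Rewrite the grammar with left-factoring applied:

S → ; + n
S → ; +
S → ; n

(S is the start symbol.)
Left-factoring transforms A → αβ₁ | αβ₂ into A → αA' and A' → β₁ | β₂
(α is the longest common prefix among the alternatives). Repeat until
no nonterminal has two alternatives with a common prefix.

Round 1: S has alternatives sharing prefix ';'. Introduce S': S → ; S'
  Add: S' → + n
  Add: S' → +
  Add: S' → n

Round 2: S' has alternatives sharing prefix '+'. Introduce S'': S' → + S''
  Add: S'' → n
  Add: S'' → ε

No remaining common prefixes — done.

Resulting grammar:
S → ; S'
S' → + S''
S'' → n
S'' → ε
S' → n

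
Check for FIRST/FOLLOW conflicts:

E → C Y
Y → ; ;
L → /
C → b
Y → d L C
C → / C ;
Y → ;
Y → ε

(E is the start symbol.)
No FIRST/FOLLOW conflicts.

Nullable non-terminals: Y.

Y: nullable alternative(s) Y → ε; FOLLOW(Y) = { $ }
  Y → ; ;: FIRST \ {ε} = { ';' } — disjoint from FOLLOW(Y)
  Y → d L C: FIRST \ {ε} = { 'd' } — disjoint from FOLLOW(Y)
  Y → ;: FIRST \ {ε} = { ';' } — disjoint from FOLLOW(Y)
  Y → ε: FIRST \ {ε} = { } — this is the only nullable alternative, skip

C, E, L have no nullable alternative, so no FIRST/FOLLOW check is needed there.

No FIRST/FOLLOW conflicts found.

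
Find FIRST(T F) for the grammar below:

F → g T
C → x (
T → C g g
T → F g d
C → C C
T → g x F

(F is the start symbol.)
FIRST sets of the non-terminals involved (from the grammar, by fixed-point iteration):
  FIRST(T) = { 'g', 'x' }

To compute FIRST(T F), process the symbols left to right:
Symbol T is a non-terminal. Add FIRST(T) \ {ε} = { 'g', 'x' }
T is not nullable (ε ∉ FIRST(T)), so stop here.
FIRST(T F) = { 'g', 'x' }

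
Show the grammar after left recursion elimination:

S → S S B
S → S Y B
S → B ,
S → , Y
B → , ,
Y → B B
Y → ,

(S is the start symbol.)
S is directly left-recursive. The standard transformation for
  A → A α₁ | ... | A α_m | β₁ | ... | β_n
is
  A  → β₁ A' | ... | β_n A'
  A' → α₁ A' | ... | α_m A' | ε

S → B , becomes S → B , S'
S → , Y becomes S → , Y S'
S → S S B becomes S' → S B S'
S → S Y B becomes S' → Y B S'
Add S' → ε

Productions for other non-terminals are unchanged:
  B → , ,
  Y → B B
  Y → ,

Resulting grammar:
S → B , S'
S → , Y S'
S' → S B S'
S' → Y B S'
S' → ε
B → , ,
Y → B B
Y → ,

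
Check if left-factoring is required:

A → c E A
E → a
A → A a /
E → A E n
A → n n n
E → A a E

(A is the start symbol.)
Yes, E has productions with common prefix 'A'

Left-factoring is needed when two productions for the same non-terminal
share a common prefix on the right-hand side.

Productions for A:
  A → c E A
  A → A a /
  A → n n n
Productions for E:
  E → a
  E → A E n
  E → A a E

Found common prefix 'A' in productions for E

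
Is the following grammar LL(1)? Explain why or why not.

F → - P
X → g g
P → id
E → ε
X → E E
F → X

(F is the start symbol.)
Yes, the grammar is LL(1).

A grammar is LL(1) if for each non-terminal N with multiple productions, the predict sets of those productions are pairwise disjoint, where PREDICT(N → α) = (FIRST(α) \ {ε}) ∪ (FOLLOW(N) if α ⇒* ε).

Relevant sets:
  FIRST(X) = { 'g', ε }
  FIRST(E) = { ε }
  FOLLOW(F) = { $ }
  FOLLOW(X) = { $ }

For F:
  PREDICT(F → '-' P) = { '-' }
  PREDICT(F → X) = { $, 'g' }
For X:
  PREDICT(X → g g) = { 'g' }
  PREDICT(X → E E) = { $ }
P, E have a single production, so nothing to check there.

All predict sets are disjoint. The grammar IS LL(1).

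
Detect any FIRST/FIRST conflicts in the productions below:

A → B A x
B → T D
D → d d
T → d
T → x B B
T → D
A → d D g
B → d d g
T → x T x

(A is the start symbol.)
A FIRST/FIRST conflict occurs when two productions N → α and N → β for the same non-terminal have FIRST(α) ∩ FIRST(β) ≠ ∅ (with ε ∈ FIRST of a nullable right-hand side, so two nullable alternatives also conflict).

FIRST sets of the non-terminals at (or reachable through a nullable prefix from) the front of some alternative:
  FIRST(B) = { 'd', 'x' }
  FIRST(T) = { 'd', 'x' }
  FIRST(D) = { 'd' }

Productions for A:
  A → B A x: FIRST = { 'd', 'x' }
  A → d D g: FIRST = { 'd' }
Productions for B:
  B → T D: FIRST = { 'd', 'x' }
  B → d d g: FIRST = { 'd' }
Productions for T:
  T → d: FIRST = { 'd' }
  T → x B B: FIRST = { 'x' }
  T → D: FIRST = { 'd' }
  T → x T x: FIRST = { 'x' }
D has only one production, so no FIRST/FIRST conflict is possible there.

Conflict for A: A → B A x and A → d D g
  Overlap: { 'd' }
Conflict for B: B → T D and B → d d g
  Overlap: { 'd' }
Conflict for T: T → d and T → D
  Overlap: { 'd' }
Conflict for T: T → x B B and T → x T x
  Overlap: { 'x' }

Answer: Yes. A → B A x / A → d D g on { 'd' }; B → T D / B → d d g on { 'd' }; T → d / T → D on { 'd' }; T → x B B / T → x T x on { 'x' }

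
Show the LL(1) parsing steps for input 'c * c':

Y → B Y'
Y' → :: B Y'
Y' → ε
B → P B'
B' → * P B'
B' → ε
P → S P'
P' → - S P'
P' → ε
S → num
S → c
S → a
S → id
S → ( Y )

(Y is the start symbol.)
LL(1) parsing maintains a stack (initially the start symbol over $) and the input. At each step: if the stack top is a terminal, match it against the current input token; if it is a non-terminal N, replace it with the RHS of M[N, lookahead] (the unique production whose predict set contains the lookahead).

Stack is shown with the top on the left.

Stack         Input    Action
-----------------------------
Y $           c * c $  output Y → B Y'
B Y' $        c * c $  output B → P B'
P B' Y' $     c * c $  output P → S P'
S P' B' Y' $  c * c $  output S → c
c P' B' Y' $  c * c $  match 'c'
P' B' Y' $    * c $    output P' → ε
B' Y' $       * c $    output B' → * P B'
* P B' Y' $   * c $    match '*'
P B' Y' $     c $      output P → S P'
S P' B' Y' $  c $      output S → c
c P' B' Y' $  c $      match 'c'
P' B' Y' $    $        output P' → ε
B' Y' $       $        output B' → ε
Y' $          $        output Y' → ε
$             $        accept

The string is accepted.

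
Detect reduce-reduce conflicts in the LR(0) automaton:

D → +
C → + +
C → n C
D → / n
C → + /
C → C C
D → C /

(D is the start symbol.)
No reduce-reduce conflicts

Augment with D' → D and build the canonical LR(0) collection (I0 = CLOSURE({[D' → . D]}), then GOTO on every symbol after a dot until no new states appear). It has 13 states:
  I0: { [C → . + +], [C → . + /], [C → . C C], [C → . n C], [D → . +], [D → . / n], [D → . C /], [D' → . D] }  — shift
  I1: { [C → + . +], [C → + . /], [D → + .] }  — shift, reduce
  I2: { [D → / . n] }  — shift
  I3: { [C → . + +], [C → . + /], [C → . C C], [C → . n C], [C → C . C], [D → C . /] }  — shift
  I4: { [D' → D .] }  — accept
  I5: { [C → . + +], [C → . + /], [C → . C C], [C → . n C], [C → n . C] }  — shift
  I6: { [C → + . +], [C → + . /] }  — shift
  I7: { [C → . + +], [C → . + /], [C → . C C], [C → . n C], [C → C . C], [C → n C .] }  — shift, reduce
  I8: { [C → . + +], [C → . + /], [C → . C C], [C → . n C], [C → C . C], [C → C C .] }  — shift, reduce
  I9: { [C → + + .] }  — reduce
  I10: { [C → + / .] }  — reduce
  I11: { [D → C / .] }  — reduce
  I12: { [D → / n .] }  — reduce

No state contains more than one complete item.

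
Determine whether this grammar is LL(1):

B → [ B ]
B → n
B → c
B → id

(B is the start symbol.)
Yes, the grammar is LL(1).

For B:
  PREDICT(B → '[' B ']') = { '[' }
  PREDICT(B → n) = { 'n' }
  PREDICT(B → c) = { 'c' }
  PREDICT(B → id) = { 'id' }

All predict sets are disjoint. The grammar IS LL(1).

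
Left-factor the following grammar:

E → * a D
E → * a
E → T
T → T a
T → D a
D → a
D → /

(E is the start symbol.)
Left-factoring transforms A → αβ₁ | αβ₂ into A → αA' and A' → β₁ | β₂
(α is the longest common prefix among the alternatives). Repeat until
no nonterminal has two alternatives with a common prefix.

Round 1: E has alternatives sharing prefix '* a'. Introduce E': E → * a E'
  Add: E' → D
  Add: E' → ε

No remaining common prefixes — done.

Resulting grammar:
E → * a E'
E' → D
E' → ε
E → T
T → T a
T → D a
D → a
D → /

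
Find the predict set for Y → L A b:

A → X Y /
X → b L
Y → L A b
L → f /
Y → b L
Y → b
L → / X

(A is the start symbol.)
{ '/', 'f' }

PREDICT(Y → L A b) = (FIRST(RHS) \ {ε}) ∪ (FOLLOW(Y) if ε ∈ FIRST(RHS), i.e. RHS ⇒* ε)
FIRST(L) = { '/', 'f' }
FIRST(L A b) = { '/', 'f' }
ε ∉ FIRST(L A b), so FOLLOW(Y) is not added.
PREDICT(Y → L A b) = { '/', 'f' }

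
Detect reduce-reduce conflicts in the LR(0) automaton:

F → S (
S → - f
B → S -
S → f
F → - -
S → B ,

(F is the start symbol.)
Augment with F' → F and build the canonical LR(0) collection (I0 = CLOSURE({[F' → . F]}), then GOTO on every symbol after a dot until no new states appear). It has 11 states:
  I0: { [B → . S -], [F → . - -], [F → . S (], [F' → . F], [S → . - f], [S → . B ,], [S → . f] }  — shift
  I1: { [F → - . -], [S → - . f] }  — shift
  I2: { [S → B . ,] }  — shift
  I3: { [F' → F .] }  — accept
  I4: { [B → S . -], [F → S . (] }  — shift
  I5: { [S → f .] }  — reduce
  I6: { [F → S ( .] }  — reduce
  I7: { [B → S - .] }  — reduce
  I8: { [S → B , .] }  — reduce
  I9: { [F → - - .] }  — reduce
  I10: { [S → - f .] }  — reduce

No state contains more than one complete item.

Answer: No reduce-reduce conflicts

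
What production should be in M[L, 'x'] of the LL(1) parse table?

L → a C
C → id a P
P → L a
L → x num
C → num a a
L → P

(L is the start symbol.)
To find M[L, 'x'], we find productions for L where 'x' is in the predict set (PREDICT(N → α) = (FIRST(α) \ {ε}) ∪ (FOLLOW(N) if α ⇒* ε)).

Relevant sets:
  FIRST(P) = { 'a', 'x' }

L → a C: PREDICT = { 'a' }
L → x num: PREDICT = { 'x' }
  'x' is in predict set, so this production goes in M[L, 'x']
L → P: PREDICT = { 'a', 'x' }
  'x' is in predict set, so this production goes in M[L, 'x']

M[L, 'x'] = L → x num, L → P  (a multiply-defined cell — the grammar is not LL(1))

Answer: L → x num, L → P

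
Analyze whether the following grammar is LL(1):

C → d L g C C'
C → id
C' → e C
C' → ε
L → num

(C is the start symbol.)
A grammar is LL(1) if for each non-terminal N with multiple productions, the predict sets of those productions are pairwise disjoint, where PREDICT(N → α) = (FIRST(α) \ {ε}) ∪ (FOLLOW(N) if α ⇒* ε).

Relevant sets:
  FOLLOW(C') = { $, 'e' }

For C:
  PREDICT(C → d L g C C') = { 'd' }
  PREDICT(C → id) = { 'id' }
For C':
  PREDICT(C' → e C) = { 'e' }
  PREDICT(C' → ε) = { $, 'e' }
L has a single production, so nothing to check there.

Conflict found: Predict set conflict for C': { 'e' }
The grammar is NOT LL(1).

Answer: No. Predict set conflict for C': { 'e' }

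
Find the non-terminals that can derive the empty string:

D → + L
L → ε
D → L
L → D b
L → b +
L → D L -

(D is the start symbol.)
ε-productions: L → ε
So L is immediately nullable.
D → L: every symbol on the right is nullable, so D is nullable too.
Every non-terminal is now nullable.
Nullable = { 'D', 'L' }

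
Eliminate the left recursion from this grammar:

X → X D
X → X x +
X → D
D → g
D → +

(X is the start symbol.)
X → D X'
X' → D X'
X' → x + X'
X' → ε
D → g
D → +

X is directly left-recursive. The standard transformation for
  A → A α₁ | ... | A α_m | β₁ | ... | β_n
is
  A  → β₁ A' | ... | β_n A'
  A' → α₁ A' | ... | α_m A' | ε

X → D becomes X → D X'
X → X D becomes X' → D X'
X → X x + becomes X' → x + X'
Add X' → ε

Productions for other non-terminals are unchanged:
  D → g
  D → +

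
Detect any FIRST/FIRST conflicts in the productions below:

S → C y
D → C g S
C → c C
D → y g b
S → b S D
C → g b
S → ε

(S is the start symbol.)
No FIRST/FIRST conflicts.

A FIRST/FIRST conflict occurs when two productions N → α and N → β for the same non-terminal have FIRST(α) ∩ FIRST(β) ≠ ∅ (with ε ∈ FIRST of a nullable right-hand side, so two nullable alternatives also conflict).

FIRST sets of the non-terminals at (or reachable through a nullable prefix from) the front of some alternative:
  FIRST(C) = { 'c', 'g' }

Productions for S:
  S → C y: FIRST = { 'c', 'g' }
  S → b S D: FIRST = { 'b' }
  S → ε: FIRST = { ε }
Productions for D:
  D → C g S: FIRST = { 'c', 'g' }
  D → y g b: FIRST = { 'y' }
Productions for C:
  C → c C: FIRST = { 'c' }
  C → g b: FIRST = { 'g' }

All alternatives of each non-terminal have pairwise disjoint FIRST sets.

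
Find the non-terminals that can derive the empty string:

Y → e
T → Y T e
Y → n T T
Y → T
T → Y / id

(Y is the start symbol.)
A non-terminal is nullable if it can derive ε (the empty string): either it has an ε-production, or it has a production whose right-hand side consists entirely of nullable non-terminals.

There are no ε-productions, so no non-terminal can derive ε.
No non-terminals are nullable.

Answer: None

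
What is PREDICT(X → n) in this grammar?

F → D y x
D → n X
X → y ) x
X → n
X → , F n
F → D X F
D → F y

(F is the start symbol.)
{ 'n' }

PREDICT(X → n) = (FIRST(RHS) \ {ε}) ∪ (FOLLOW(X) if ε ∈ FIRST(RHS), i.e. RHS ⇒* ε)
FIRST(n) = { 'n' }
ε ∉ FIRST(n), so FOLLOW(X) is not added.
PREDICT(X → n) = { 'n' }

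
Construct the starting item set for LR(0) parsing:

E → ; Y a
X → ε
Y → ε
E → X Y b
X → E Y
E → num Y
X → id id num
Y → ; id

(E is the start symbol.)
{ [E → . ; Y a], [E → . X Y b], [E → . num Y], [E' → . E], [X → . E Y], [X → . id id num], [X → .] }

First, augment the grammar with E' → E
I₀ = CLOSURE({ [E' → . E] }):
  [E' → . E] has the dot before E: add [E → . ; Y a], [E → . X Y b], [E → . num Y]
  [E → . X Y b] has the dot before X: add [X → .], [X → . E Y], [X → . id id num]
No further items can be added.

I₀ = { [E → . ; Y a], [E → . X Y b], [E → . num Y], [E' → . E], [X → . E Y], [X → . id id num], [X → .] }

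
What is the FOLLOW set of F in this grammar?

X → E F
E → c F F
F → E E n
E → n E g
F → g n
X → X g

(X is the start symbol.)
In X → E F: F is at the end, add FOLLOW(X)
In E → c F F: F is followed by F, add FIRST(F) \ {ε} = { 'c', 'g', 'n' }
In E → c F F: F is at the end, add FOLLOW(E)

The FOLLOW sets referred to above (computed the same way, to a fixed point):
  FOLLOW(X) = { $, 'g' }
  FOLLOW(E) = { 'c', 'g', 'n' }

Taking the union: FOLLOW(F) = { $, 'c', 'g', 'n' }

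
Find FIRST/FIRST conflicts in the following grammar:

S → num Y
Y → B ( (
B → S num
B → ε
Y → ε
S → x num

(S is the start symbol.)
No FIRST/FIRST conflicts.

FIRST sets of the non-terminals at (or reachable through a nullable prefix from) the front of some alternative:
  FIRST(B) = { 'num', 'x', ε }
  FIRST(S) = { 'num', 'x' }

Productions for S:
  S → num Y: FIRST = { 'num' }
  S → x num: FIRST = { 'x' }
Productions for Y:
  Y → B ( (: FIRST = { '(', 'num', 'x' }
  Y → ε: FIRST = { ε }
Productions for B:
  B → S num: FIRST = { 'num', 'x' }
  B → ε: FIRST = { ε }

All alternatives of each non-terminal have pairwise disjoint FIRST sets.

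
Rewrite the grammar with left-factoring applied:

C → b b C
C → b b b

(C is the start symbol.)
Left-factoring transforms A → αβ₁ | αβ₂ into A → αA' and A' → β₁ | β₂
(α is the longest common prefix among the alternatives). Repeat until
no nonterminal has two alternatives with a common prefix.

Round 1: C has alternatives sharing prefix 'b b'. Introduce C': C → b b C'
  Add: C' → C
  Add: C' → b

No remaining common prefixes — done.

Resulting grammar:
C → b b C'
C' → C
C' → b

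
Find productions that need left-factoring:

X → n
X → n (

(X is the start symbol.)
Left-factoring is needed when two productions for the same non-terminal
share a common prefix on the right-hand side.

Productions for X:
  X → n
  X → n (

Found common prefix 'n' in productions for X

Answer: Yes, X has productions with common prefix 'n'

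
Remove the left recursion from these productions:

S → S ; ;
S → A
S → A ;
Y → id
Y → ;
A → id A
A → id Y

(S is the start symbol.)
S is directly left-recursive. The standard transformation for
  A → A α₁ | ... | A α_m | β₁ | ... | β_n
is
  A  → β₁ A' | ... | β_n A'
  A' → α₁ A' | ... | α_m A' | ε

S → A becomes S → A S'
S → A ; becomes S → A ; S'
S → S ; ; becomes S' → ; ; S'
Add S' → ε

Productions for other non-terminals are unchanged:
  Y → id
  Y → ;
  A → id A
  A → id Y

Resulting grammar:
S → A S'
S → A ; S'
S' → ; ; S'
S' → ε
Y → id
Y → ;
A → id A
A → id Y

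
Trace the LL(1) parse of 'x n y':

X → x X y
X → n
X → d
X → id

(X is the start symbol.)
LL(1) parsing maintains a stack (initially the start symbol over $) and the input. At each step: if the stack top is a terminal, match it against the current input token; if it is a non-terminal N, replace it with the RHS of M[N, lookahead] (the unique production whose predict set contains the lookahead).

Stack is shown with the top on the left.

Stack    Input    Action
------------------------
X $      x n y $  output X → x X y
x X y $  x n y $  match 'x'
X y $    n y $    output X → n
n y $    n y $    match 'n'
y $      y $      match 'y'
$        $        accept

The string is accepted.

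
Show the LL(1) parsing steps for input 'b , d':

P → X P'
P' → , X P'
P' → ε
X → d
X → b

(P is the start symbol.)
Stack is shown with the top on the left.

Stack     Input    Action
-------------------------
P $       b , d $  output P → X P'
X P' $    b , d $  output X → b
b P' $    b , d $  match 'b'
P' $      , d $    output P' → , X P'
, X P' $  , d $    match ','
X P' $    d $      output X → d
d P' $    d $      match 'd'
P' $      $        output P' → ε
$         $        accept

The string is accepted.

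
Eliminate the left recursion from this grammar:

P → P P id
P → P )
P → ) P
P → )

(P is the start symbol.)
P is directly left-recursive. The standard transformation for
  A → A α₁ | ... | A α_m | β₁ | ... | β_n
is
  A  → β₁ A' | ... | β_n A'
  A' → α₁ A' | ... | α_m A' | ε

P → ) P becomes P → ) P P'
P → ) becomes P → ) P'
P → P P id becomes P' → P id P'
P → P ) becomes P' → ) P'
Add P' → ε

Resulting grammar:
P → ) P P'
P → ) P'
P' → P id P'
P' → ) P'
P' → ε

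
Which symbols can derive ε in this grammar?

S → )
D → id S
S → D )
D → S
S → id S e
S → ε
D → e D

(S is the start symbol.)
A non-terminal is nullable if it can derive ε (the empty string): either it has an ε-production, or it has a production whose right-hand side consists entirely of nullable non-terminals.

ε-productions: S → ε
So S is immediately nullable.
D → S: every symbol on the right is nullable, so D is nullable too.
Every non-terminal is now nullable.
Nullable = { 'D', 'S' }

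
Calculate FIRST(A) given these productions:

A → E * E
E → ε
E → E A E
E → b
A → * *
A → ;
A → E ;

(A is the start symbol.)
FIRST sets of the other non-terminals involved (by the same procedure, iterated to a fixed point):
  FIRST(E) = { '*', ';', 'b', ε }

From A → E * E:
  - E is a non-terminal: add FIRST(E) \ {ε} = { '*', ';', 'b' }
    E is nullable, so continue to the next symbol
  - '*' is a terminal: add '*' and stop
From A → * *:
  - '*' is a terminal: add '*' and stop
From A → ;:
  - ';' is a terminal: add ';' and stop
From A → E ;:
  - E is a non-terminal: add FIRST(E) \ {ε} = { '*', ';', 'b' }
    E is nullable, so continue to the next symbol
  - ';' is a terminal: add ';' and stop

Collecting: FIRST(A) = { '*', ';', 'b' }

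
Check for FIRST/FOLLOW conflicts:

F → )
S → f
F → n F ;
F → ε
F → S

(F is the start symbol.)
No FIRST/FOLLOW conflicts.

Nullable non-terminals: F.
FIRST sets used below: FIRST(S) = { 'f' }

F: nullable alternative(s) F → ε; FOLLOW(F) = { $, ';' }
  F → ): FIRST \ {ε} = { ')' } — disjoint from FOLLOW(F)
  F → n F ;: FIRST \ {ε} = { 'n' } — disjoint from FOLLOW(F)
  F → ε: FIRST \ {ε} = { } — this is the only nullable alternative, skip
  F → S: FIRST \ {ε} = { 'f' } — disjoint from FOLLOW(F)

S has no nullable alternative, so no FIRST/FOLLOW check is needed there.

No FIRST/FOLLOW conflicts found.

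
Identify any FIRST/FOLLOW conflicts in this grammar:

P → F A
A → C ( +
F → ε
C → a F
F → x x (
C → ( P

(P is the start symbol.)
No FIRST/FOLLOW conflicts.

A FIRST/FOLLOW conflict occurs when a non-terminal N has a nullable alternative N → β (β ⇒* ε) and another alternative N → α with FIRST(α) ∩ FOLLOW(N) ≠ ∅: on such a lookahead the parser cannot decide between expanding α and letting N vanish via β.

Nullable non-terminals: F.

F: nullable alternative(s) F → ε; FOLLOW(F) = { '(', 'a' }
  F → ε: FIRST \ {ε} = { } — this is the only nullable alternative, skip
  F → x x (: FIRST \ {ε} = { 'x' } — disjoint from FOLLOW(F)

A, C, P have no nullable alternative, so no FIRST/FOLLOW check is needed there.

No FIRST/FOLLOW conflicts found.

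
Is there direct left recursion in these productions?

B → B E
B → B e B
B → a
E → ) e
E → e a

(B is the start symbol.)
Direct left recursion occurs when N → N α for some non-terminal N (the right-hand side begins with the left-hand side itself).

B → B E: LEFT RECURSIVE (starts with B)
B → B e B: LEFT RECURSIVE (starts with B)
B → a: starts with a
E → ) e: starts with ')'
E → e a: starts with e

The grammar has direct left recursion on: B.

Answer: Yes, B is left-recursive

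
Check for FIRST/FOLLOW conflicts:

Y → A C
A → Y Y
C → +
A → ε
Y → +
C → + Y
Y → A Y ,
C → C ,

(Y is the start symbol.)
Yes. A → Y Y with FOLLOW(A) on { '+' }

Nullable non-terminals: A.
FIRST sets used below: FIRST(Y) = { '+' }

A: nullable alternative(s) A → ε; FOLLOW(A) = { '+' }
  A → Y Y: FIRST \ {ε} = { '+' } — overlaps FOLLOW(A) on { '+' }: CONFLICT
  A → ε: FIRST \ {ε} = { } — this is the only nullable alternative, skip

C, Y have no nullable alternative, so no FIRST/FOLLOW check is needed there.

So the grammar has 1 FIRST/FOLLOW conflict (marked CONFLICT above).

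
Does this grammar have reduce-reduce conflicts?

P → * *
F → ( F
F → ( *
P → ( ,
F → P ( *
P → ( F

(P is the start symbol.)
Yes — I12: [F → ( F .] vs [P → ( F .]

Augment with P' → P and build the canonical LR(0) collection (I0 = CLOSURE({[P' → . P]}), then GOTO on every symbol after a dot until no new states appear). It has 13 states:
  I0: { [P → . ( ,], [P → . ( F], [P → . * *], [P' → . P] }  — shift
  I1: { [F → . ( *], [F → . ( F], [F → . P ( *], [P → ( . ,], [P → ( . F], [P → . ( ,], [P → . ( F], [P → . * *] }  — shift
  I2: { [P → * . *] }  — shift
  I3: { [P' → P .] }  — accept
  I4: { [P → * * .] }  — reduce
  I5: { [F → ( . *], [F → ( . F], [F → . ( *], [F → . ( F], [F → . P ( *], [P → ( . ,], [P → ( . F], [P → . ( ,], [P → . ( F], [P → . * *] }  — shift
  I6: { [P → ( , .] }  — reduce
  I7: { [P → ( F .] }  — reduce
  I8: { [F → P . ( *] }  — shift
  I9: { [F → P ( . *] }  — shift
  I10: { [F → P ( * .] }  — reduce
  I11: { [F → ( * .], [P → * . *] }  — shift, reduce
  I12: { [F → ( F .], [P → ( F .] }  — 2 reduces

I12 contains complete items [F → ( F .], [P → ( F .] — reduce-reduce conflict.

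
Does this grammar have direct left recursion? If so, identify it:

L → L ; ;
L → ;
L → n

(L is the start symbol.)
Yes, L is left-recursive

Direct left recursion occurs when N → N α for some non-terminal N (the right-hand side begins with the left-hand side itself).

L → L ; ;: LEFT RECURSIVE (starts with L)
L → ;: starts with ';'
L → n: starts with n

The grammar has direct left recursion on: L.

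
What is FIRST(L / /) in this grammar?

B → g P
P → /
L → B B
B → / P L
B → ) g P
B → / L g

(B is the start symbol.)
{ ')', '/', 'g' }

FIRST sets of the non-terminals involved (from the grammar, by fixed-point iteration):
  FIRST(L) = { ')', '/', 'g' }

To compute FIRST(L / /), process the symbols left to right:
Symbol L is a non-terminal. Add FIRST(L) \ {ε} = { ')', '/', 'g' }
L is not nullable (ε ∉ FIRST(L)), so stop here.
FIRST(L / /) = { ')', '/', 'g' }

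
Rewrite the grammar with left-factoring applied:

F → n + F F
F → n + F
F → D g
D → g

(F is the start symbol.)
Left-factoring transforms A → αβ₁ | αβ₂ into A → αA' and A' → β₁ | β₂
(α is the longest common prefix among the alternatives). Repeat until
no nonterminal has two alternatives with a common prefix.

Round 1: F has alternatives sharing prefix 'n + F'. Introduce F': F → n + F F'
  Add: F' → F
  Add: F' → ε

No remaining common prefixes — done.

Resulting grammar:
F → n + F F'
F' → F
F' → ε
F → D g
D → g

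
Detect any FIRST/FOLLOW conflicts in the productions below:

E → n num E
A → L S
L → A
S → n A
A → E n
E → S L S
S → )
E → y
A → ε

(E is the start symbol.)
Nullable non-terminals: A, L.
FIRST sets used below: FIRST(L) = { ')', 'n', 'y', ε }, FIRST(S) = { ')', 'n' }, FIRST(E) = { ')', 'n', 'y' }

A: nullable alternative(s) A → ε; FOLLOW(A) = { $, ')', 'n', 'y' }
  A → L S: FIRST \ {ε} = { ')', 'n', 'y' } — overlaps FOLLOW(A) on { ')', 'n', 'y' }: CONFLICT
  A → E n: FIRST \ {ε} = { ')', 'n', 'y' } — overlaps FOLLOW(A) on { ')', 'n', 'y' }: CONFLICT
  A → ε: FIRST \ {ε} = { } — this is the only nullable alternative, skip
L has a nullable alternative but only one production, so nothing to check.

E, S have no nullable alternative, so no FIRST/FOLLOW check is needed there.

So the grammar has 2 FIRST/FOLLOW conflicts (marked CONFLICT above).

Answer: Yes. A → L S with FOLLOW(A) on { ')', 'n', 'y' }; A → E n with FOLLOW(A) on { ')', 'n', 'y' }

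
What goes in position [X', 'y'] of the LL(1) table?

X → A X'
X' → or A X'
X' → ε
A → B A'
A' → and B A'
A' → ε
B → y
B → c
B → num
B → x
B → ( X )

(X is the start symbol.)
Empty (error entry)

To find M[X', 'y'], we find productions for X' where 'y' is in the predict set (PREDICT(N → α) = (FIRST(α) \ {ε}) ∪ (FOLLOW(N) if α ⇒* ε)).

Relevant sets:
  FOLLOW(X') = { $, ')' }

X' → or A X': PREDICT = { 'or' }
X' → ε: PREDICT = { $, ')' }

M[X', 'y'] is empty (no production applies)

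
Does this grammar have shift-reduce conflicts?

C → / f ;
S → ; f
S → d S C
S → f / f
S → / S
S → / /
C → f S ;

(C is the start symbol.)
A shift-reduce conflict occurs when an LR(0) state has both:
  - a complete (reduce) item [A → α .] (dot at the end), and
  - a shift item [B → β . c γ] (dot before a terminal).

Augment with C' → C and build the canonical LR(0) collection (I0 = CLOSURE({[C' → . C]}), then GOTO on every symbol after a dot until no new states appear). It has 19 states:
  I0: { [C → . / f ;], [C → . f S ;], [C' → . C] }  — shift
  I1: { [C → / . f ;] }  — shift
  I2: { [C' → C .] }  — accept
  I3: { [C → f . S ;], [S → . / /], [S → . / S], [S → . ; f], [S → . d S C], [S → . f / f] }  — shift
  I4: { [S → . / /], [S → . / S], [S → . ; f], [S → . d S C], [S → . f / f], [S → / . /], [S → / . S] }  — shift
  I5: { [S → ; . f] }  — shift
  I6: { [C → f S . ;] }  — shift
  I7: { [S → . / /], [S → . / S], [S → . ; f], [S → . d S C], [S → . f / f], [S → d . S C] }  — shift
  I8: { [S → f . / f] }  — shift
  I9: { [S → f / . f] }  — shift
  I10: { [S → f / f .] }  — reduce
  I11: { [C → . / f ;], [C → . f S ;], [S → d S . C] }  — shift
  I12: { [S → d S C .] }  — reduce
  I13: { [C → f S ; .] }  — reduce
  I14: { [S → ; f .] }  — reduce
  I15: { [S → . / /], [S → . / S], [S → . ; f], [S → . d S C], [S → . f / f], [S → / . /], [S → / . S], [S → / / .] }  — shift, reduce
  I16: { [S → / S .] }  — reduce
  I17: { [C → / f . ;] }  — shift
  I18: { [C → / f ; .] }  — reduce

I15 contains reduce item [S → / / .] and shift items [S → . / /], [S → / . /], [S → . / S], [S → . ; f], [S → . d S C], [S → . f / f] — shift-reduce conflict.

Answer: Yes — I15: [S → / / .] vs [S → . / /]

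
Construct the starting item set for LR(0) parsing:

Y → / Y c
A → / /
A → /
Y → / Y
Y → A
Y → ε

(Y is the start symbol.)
First, augment the grammar with Y' → Y
I₀ = CLOSURE({ [Y' → . Y] }):
  [Y' → . Y] has the dot before Y: add [Y → . / Y c], [Y → . / Y], [Y → . A], [Y → .]
  [Y → . A] has the dot before A: add [A → . / /], [A → . /]
No further items can be added.

I₀ = { [A → . / /], [A → . /], [Y → . / Y c], [Y → . / Y], [Y → . A], [Y → .], [Y' → . Y] }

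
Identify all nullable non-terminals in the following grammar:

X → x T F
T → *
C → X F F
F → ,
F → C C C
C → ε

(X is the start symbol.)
{ 'C', 'F' }

ε-productions: C → ε
So C is immediately nullable.
F → C C C: every symbol on the right is nullable, so F is nullable too.
No further non-terminal can be added: every production for the remaining non-terminals contains a terminal or a non-nullable non-terminal.
Nullable = { 'C', 'F' }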